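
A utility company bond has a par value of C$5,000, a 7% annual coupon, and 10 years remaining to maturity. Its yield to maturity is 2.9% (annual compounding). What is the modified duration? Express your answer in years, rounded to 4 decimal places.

7.6745 years

Periodic yield y = 0.029. First find Macaulay duration:
  t   CF        PV=CF/(1+0.029)^t    t·PV
  1       350.00       340.1361       340.1361
  2       350.00       330.5501       661.1002
  3       350.00       321.2343       963.7029
  4       350.00       312.1811     1,248.7242
  5       350.00       303.3830     1,516.9148
  6       350.00       294.8328     1,768.9968
  7       350.00       286.5236     2,005.6653
  8       350.00       278.4486     2,227.5888
  9       350.00       270.6012     2,435.4105
  10    5,350.00     4,019.7592    40,197.5917
  Σ                  6,757.6498    53,365.8313
P = 6,757.6498; Macaulay duration = 53,365.8313 / 6,757.6498 = 7.89710 years.
Modified duration = D_Mac / (1 + y) = 7.89710 / 1.029 = 7.67454 years.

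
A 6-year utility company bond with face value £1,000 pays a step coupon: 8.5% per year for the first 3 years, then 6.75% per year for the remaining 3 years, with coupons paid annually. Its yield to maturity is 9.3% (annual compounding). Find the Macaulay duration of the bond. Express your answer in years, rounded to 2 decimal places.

4.92 years

Periodic yield y = 0.093. Discount each cash flow and weight by its year:
  t   CF        PV=CF/(1+0.093)^t    t·PV
  1        85.00        77.7676        77.7676
  2        85.00        71.1506       142.3012
  3        85.00        65.0966       195.2899
  4        67.50        47.2959       189.1834
  5        67.50        43.2716       216.3580
  6     1,067.50       626.1046     3,756.6278
  Σ                    930.6869     4,577.5279
Price P = Σ PV = 930.6869.
Macaulay duration = Σ(t·PV) / P = 4,577.5279 / 930.6869 = 4.91844 years.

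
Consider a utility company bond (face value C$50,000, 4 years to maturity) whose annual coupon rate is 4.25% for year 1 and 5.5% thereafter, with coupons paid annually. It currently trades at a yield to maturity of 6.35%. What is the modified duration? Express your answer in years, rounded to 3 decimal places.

3.503 years

Periodic yield y = 0.0635. First find Macaulay duration:
  t   CF        PV=CF/(1+0.0635)^t    t·PV
  1     2,125.00     1,998.1194     1,998.1194
  2     2,750.00     2,431.4072     4,862.8145
  3     2,750.00     2,286.2315     6,858.6946
  4    52,750.00    41,235.6160   164,942.4641
  Σ                 47,951.3742   178,662.0926
P = 47,951.3742; Macaulay duration = 178,662.0926 / 47,951.3742 = 3.72590 years.
Modified duration = D_Mac / (1 + y) = 3.72590 / 1.0635 = 3.50343 years.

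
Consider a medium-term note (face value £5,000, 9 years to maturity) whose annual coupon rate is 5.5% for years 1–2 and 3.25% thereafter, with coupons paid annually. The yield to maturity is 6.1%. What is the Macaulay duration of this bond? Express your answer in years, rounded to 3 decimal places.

7.495 years

Periodic yield y = 0.061. Discount each cash flow and weight by its year:
  t   CF        PV=CF/(1+0.061)^t    t·PV
  1       275.00       259.1894       259.1894
  2       275.00       244.2879       488.5758
  3       162.50       136.0527       408.1581
  4       162.50       128.2306       512.9226
  5       162.50       120.8583       604.2915
  6       162.50       113.9098       683.4588
  7       162.50       107.3608       751.5255
  8       162.50       101.1883       809.5064
  9     5,162.50     3,029.8534    27,268.6802
  Σ                  4,240.9312    31,786.3083
Price P = Σ PV = 4,240.9312.
Macaulay duration = Σ(t·PV) / P = 31,786.3083 / 4,240.9312 = 7.49512 years.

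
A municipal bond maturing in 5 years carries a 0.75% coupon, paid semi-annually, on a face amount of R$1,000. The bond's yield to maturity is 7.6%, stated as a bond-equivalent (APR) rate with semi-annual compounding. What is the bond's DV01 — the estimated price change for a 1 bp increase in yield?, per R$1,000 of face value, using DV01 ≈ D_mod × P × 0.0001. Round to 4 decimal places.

Periodic yield y = 0.038.
  t   CF        PV=CF/(1+0.038)^t    t·PV
  1         3.75         3.6127         3.6127
  2         3.75         3.4805         6.9609
  3         3.75         3.3530        10.0591
  4         3.75         3.2303        12.9212
  5         3.75         3.1120        15.5602
  6         3.75         2.9981        17.9886
  7         3.75         2.8883        20.2184
  8         3.75         2.7826        22.2609
  9         3.75         2.6807        24.1267
  10    1,003.75       691.2769     6,912.7687
  Σ                    719.4152     7,046.4774
P = 719.4152; D_Mac = 9.79473 half-year periods = 4.89736 yrs; D_mod = 4.71808 yrs.
DV01 ≈ 4.71808 × 719.4152 × 0.0001 = 0.339426.

R$0.3394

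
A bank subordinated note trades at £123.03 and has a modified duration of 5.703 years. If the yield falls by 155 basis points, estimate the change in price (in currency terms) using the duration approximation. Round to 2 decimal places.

+£10.88

Duration approximation: ΔP/P ≈ -D_mod · Δy = -5.703 × (-0.0155) = +0.0883965.
ΔP ≈ 123.03 × (+0.0883965) = +10.875421395.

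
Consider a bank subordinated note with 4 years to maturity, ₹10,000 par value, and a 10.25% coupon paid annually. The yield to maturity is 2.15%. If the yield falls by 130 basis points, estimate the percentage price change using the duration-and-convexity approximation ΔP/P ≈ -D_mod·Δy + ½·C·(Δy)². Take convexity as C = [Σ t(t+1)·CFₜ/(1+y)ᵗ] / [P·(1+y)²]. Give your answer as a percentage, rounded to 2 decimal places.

+4.65%

With y = 0.0215:
  t   CF        PV=CF/(1+0.0215)^t    t·PV        t(t+1)·PV
  1     1,025.00     1,003.4263     1,003.4263       2,006.8527
  2     1,025.00       982.3067     1,964.6135       5,893.8404
  3     1,025.00       961.6317     2,884.8950      11,539.5799
  4    11,025.00    10,125.7014    40,502.8054     202,514.0271
  Σ                 13,073.0661    46,355.7402     221,954.3001
P = 13,073.0661; D_Mac = 3.54590 yrs; D_mod = 3.47126 yrs; C = 16.27082.
Duration effect: -3.47126 × (-0.013) = +0.045126
Convexity effect: 0.5 × 16.27082 × (-0.013)² = +0.0013749
ΔP/P ≈ +0.045126 + 0.0013749 = +0.046501 = +4.6501%.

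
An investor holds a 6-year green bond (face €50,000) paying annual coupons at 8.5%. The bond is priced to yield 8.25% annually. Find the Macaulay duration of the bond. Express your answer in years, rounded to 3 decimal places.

Periodic yield y = 0.0825. Discount each cash flow and weight by its year:
  t   CF        PV=CF/(1+0.0825)^t    t·PV
  1     4,250.00     3,926.0970     3,926.0970
  2     4,250.00     3,626.8794     7,253.7589
  3     4,250.00     3,350.4660    10,051.3980
  4     4,250.00     3,095.1187    12,380.4748
  5     4,250.00     2,859.2321    14,296.1603
  6    54,250.00    33,715.7102   202,294.2613
  Σ                 50,573.5034   250,202.1503
Price P = Σ PV = 50,573.5034.
Macaulay duration = Σ(t·PV) / P = 250,202.1503 / 50,573.5034 = 4.94730 years.

4.947 years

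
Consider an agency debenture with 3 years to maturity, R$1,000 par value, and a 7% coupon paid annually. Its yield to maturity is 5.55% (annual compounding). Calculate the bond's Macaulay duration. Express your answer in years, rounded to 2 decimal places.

Periodic yield y = 0.0555. Discount each cash flow and weight by its year:
  t   CF        PV=CF/(1+0.0555)^t    t·PV
  1        70.00        66.3193        66.3193
  2        70.00        62.8321       125.6642
  3     1,070.00       909.9323     2,729.7968
  Σ                  1,039.0836     2,921.7803
Price P = Σ PV = 1,039.0836.
Macaulay duration = Σ(t·PV) / P = 2,921.7803 / 1,039.0836 = 2.81188 years.

2.81 years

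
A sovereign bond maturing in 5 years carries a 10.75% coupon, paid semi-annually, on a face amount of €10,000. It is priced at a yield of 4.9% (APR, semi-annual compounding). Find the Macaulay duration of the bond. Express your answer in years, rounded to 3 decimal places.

Periodic yield y = 0.0245. Discount each cash flow and weight by its period:
  t   CF        PV=CF/(1+0.0245)^t    t·PV
  1       537.50       524.6462       524.6462
  2       537.50       512.0997     1,024.1995
  3       537.50       499.8533     1,499.5600
  4       537.50       487.8998     1,951.5991
  5       537.50       476.2321     2,381.1604
  6       537.50       464.8434     2,789.0605
  7       537.50       453.7271     3,176.0898
  8       537.50       442.8766     3,543.0131
  9       537.50       432.2856     3,890.5707
  10   10,537.50     8,272.1416    82,721.4161
  Σ                 12,566.6055   103,501.3153
Price P = Σ PV = 12,566.6055.
Macaulay duration = Σ(t·PV) / P = 103,501.3153 / 12,566.6055 = 8.23622 half-year periods.
In years: 8.23622 / 2 = 4.11811 years.

4.118 years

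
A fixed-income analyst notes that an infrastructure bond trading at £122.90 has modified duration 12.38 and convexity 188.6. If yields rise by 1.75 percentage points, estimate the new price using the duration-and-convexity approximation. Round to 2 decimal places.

£99.82

Duration effect: -D_mod·Δy = -12.38 × (+0.0175) = -0.216650
Convexity effect: ½·C·(Δy)² = 0.5 × 188.6 × (0.0175)² = +0.028879375
ΔP/P ≈ -0.216650 + 0.028879375 = -0.187770625
New price ≈ 122.90 × (1 - 0.187770625) = 99.8229901875.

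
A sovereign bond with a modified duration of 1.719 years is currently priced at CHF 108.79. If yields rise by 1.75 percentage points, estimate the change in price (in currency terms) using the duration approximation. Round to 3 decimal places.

-CHF 3.273

Duration approximation: ΔP/P ≈ -D_mod · Δy = -1.719 × (+0.0175) = -0.0300825.
ΔP ≈ 108.79 × (-0.0300825) = -3.272675175.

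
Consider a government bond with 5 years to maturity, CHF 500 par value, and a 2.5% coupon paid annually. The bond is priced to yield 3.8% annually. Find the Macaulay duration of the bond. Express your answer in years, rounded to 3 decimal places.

4.753 years

Periodic yield y = 0.038. Discount each cash flow and weight by its year:
  t   CF        PV=CF/(1+0.038)^t    t·PV
  1        12.50        12.0424        12.0424
  2        12.50        11.6015        23.2031
  3        12.50        11.1768        33.5304
  4        12.50        10.7676        43.0706
  5       512.50       425.3115     2,126.5574
  Σ                    470.8999     2,238.4038
Price P = Σ PV = 470.8999.
Macaulay duration = Σ(t·PV) / P = 2,238.4038 / 470.8999 = 4.75346 years.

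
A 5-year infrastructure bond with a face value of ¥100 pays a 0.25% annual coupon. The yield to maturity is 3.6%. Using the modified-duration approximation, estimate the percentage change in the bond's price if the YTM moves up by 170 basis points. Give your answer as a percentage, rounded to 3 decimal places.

Periodic yield y = 0.036. Modified duration first:
  t   CF        PV=CF/(1+0.036)^t    t·PV
  1         0.25         0.2413         0.2413
  2         0.25         0.2329         0.4659
  3         0.25         0.2248         0.6745
  4         0.25         0.2170         0.8681
  5       100.25        84.0012       420.0061
  Σ                     84.9173       422.2559
P = 84.9173; D_Mac = 4.97255 yrs; D_mod = 4.97255/(1+0.036) = 4.79976 yrs.
ΔP/P ≈ -D_mod · Δy = -4.79976 × (+0.017) = -0.081596 = -8.1596%.

-8.160%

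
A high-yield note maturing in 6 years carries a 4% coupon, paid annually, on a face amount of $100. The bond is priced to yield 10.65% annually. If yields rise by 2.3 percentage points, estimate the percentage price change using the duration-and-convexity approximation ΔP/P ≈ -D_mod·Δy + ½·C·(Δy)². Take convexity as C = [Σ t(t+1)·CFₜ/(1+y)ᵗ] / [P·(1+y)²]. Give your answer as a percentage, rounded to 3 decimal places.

-10.310%

With y = 0.1065:
  t   CF        PV=CF/(1+0.1065)^t    t·PV        t(t+1)·PV
  1         4.00         3.6150         3.6150           7.2300
  2         4.00         3.2671         6.5341          19.6024
  3         4.00         2.9526         8.8578          35.4313
  4         4.00         2.6684        10.6737          53.3684
  5         4.00         2.4116        12.0579          72.3476
  6       104.00        56.6663       339.9978       2,379.9845
  Σ                     71.5810       381.7363       2,567.9641
P = 71.5810; D_Mac = 5.33293 yrs; D_mod = 4.81964 yrs; C = 29.30141.
Duration effect: -4.81964 × (+0.023) = -0.110852
Convexity effect: 0.5 × 29.30141 × (0.023)² = +0.0077502
ΔP/P ≈ -0.110852 + 0.0077502 = -0.103101 = -10.3101%.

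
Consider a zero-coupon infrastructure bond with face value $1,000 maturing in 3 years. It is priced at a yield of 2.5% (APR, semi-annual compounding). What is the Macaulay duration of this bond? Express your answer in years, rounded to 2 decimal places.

3.00 years

A zero-coupon bond has a single cash flow at maturity, so its Macaulay duration equals its maturity: 3 years.
(Equivalently: 6 semi-annual periods ÷ 2 = 3 years.)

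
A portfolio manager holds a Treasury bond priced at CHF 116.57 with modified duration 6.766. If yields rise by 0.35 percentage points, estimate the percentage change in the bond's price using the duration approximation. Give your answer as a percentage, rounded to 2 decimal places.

-2.37%

Duration approximation: ΔP/P ≈ -D_mod · Δy = -6.766 × (+0.0035) = -0.023681.
As a percentage: -2.3681%.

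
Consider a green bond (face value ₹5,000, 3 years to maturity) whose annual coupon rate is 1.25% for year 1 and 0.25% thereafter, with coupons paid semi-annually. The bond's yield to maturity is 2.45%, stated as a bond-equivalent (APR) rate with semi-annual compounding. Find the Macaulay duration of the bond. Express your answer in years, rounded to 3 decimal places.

Periodic yield y = 0.01225. Discount each cash flow and weight by its period:
  t   CF        PV=CF/(1+0.01225)^t    t·PV
  1        31.25        30.8718        30.8718
  2        31.25        30.4982        60.9964
  3         6.25         6.0258        18.0775
  4         6.25         5.9529        23.8116
  5         6.25         5.8809        29.4043
  6     5,006.25     4,653.5654    27,921.3923
  Σ                  4,732.7950    28,084.5540
Price P = Σ PV = 4,732.7950.
Macaulay duration = Σ(t·PV) / P = 28,084.5540 / 4,732.7950 = 5.93403 half-year periods.
In years: 5.93403 / 2 = 2.96702 years.

2.967 years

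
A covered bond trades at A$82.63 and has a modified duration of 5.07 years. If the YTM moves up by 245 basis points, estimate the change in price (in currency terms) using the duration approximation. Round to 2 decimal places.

-A$10.26

Duration approximation: ΔP/P ≈ -D_mod · Δy = -5.07 × (+0.0245) = -0.124215.
ΔP ≈ 82.63 × (-0.124215) = -10.26388545.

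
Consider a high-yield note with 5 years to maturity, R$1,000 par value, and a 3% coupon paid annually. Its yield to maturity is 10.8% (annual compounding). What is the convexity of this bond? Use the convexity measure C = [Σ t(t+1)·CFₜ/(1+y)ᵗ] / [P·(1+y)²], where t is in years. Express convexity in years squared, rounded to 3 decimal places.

With y = 0.108:
  t   CF        PV=CF/(1+0.108)^t    t·PV        t(t+1)·PV
  1        30.00        27.0758        27.0758          54.1516
  2        30.00        24.4367        48.8733         146.6199
  3        30.00        22.0547        66.1642         264.6569
  4        30.00        19.9050        79.6200         398.1000
  5     1,030.00       616.7916     3,083.9578      18,503.7468
  Σ                    710.2638     3,305.6912      19,367.2753
P = 710.2638.
Convexity = Σ t(t+1)·PV / [P·(1+y)²] = 19,367.2753 / (710.2638 × 1.227664) = 22.21106.

22.211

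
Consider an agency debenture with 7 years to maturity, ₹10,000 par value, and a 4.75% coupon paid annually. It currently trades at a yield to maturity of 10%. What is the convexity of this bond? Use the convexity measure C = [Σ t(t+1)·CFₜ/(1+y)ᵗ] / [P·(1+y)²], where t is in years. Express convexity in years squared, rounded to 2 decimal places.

With y = 0.1:
  t   CF        PV=CF/(1+0.1)^t    t·PV        t(t+1)·PV
  1       475.00       431.8182       431.8182         863.6364
  2       475.00       392.5620       785.1240       2,355.3719
  3       475.00       356.8745     1,070.6236       4,282.4944
  4       475.00       324.4314     1,297.7256       6,488.6278
  5       475.00       294.9376     1,474.6881       8,848.1289
  6       475.00       268.1251     1,608.7507      11,261.2549
  7    10,475.00     5,375.3313    37,627.3190     301,018.5522
  Σ                  7,444.0801    44,296.0492     335,118.0664
P = 7,444.0801.
Convexity = Σ t(t+1)·PV / [P·(1+y)²] = 335,118.0664 / (7,444.0801 × 1.210000) = 37.20501.

37.21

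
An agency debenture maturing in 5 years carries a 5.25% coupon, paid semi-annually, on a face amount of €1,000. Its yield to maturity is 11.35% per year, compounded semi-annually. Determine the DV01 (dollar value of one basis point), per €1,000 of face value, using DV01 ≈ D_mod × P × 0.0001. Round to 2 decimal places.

€0.32

Periodic yield y = 0.05675.
  t   CF        PV=CF/(1+0.05675)^t    t·PV
  1        26.25        24.8403        24.8403
  2        26.25        23.5063        47.0127
  3        26.25        22.2440        66.7319
  4        26.25        21.0494        84.1977
  5        26.25        19.9190        99.5951
  6        26.25        18.8493       113.0959
  7        26.25        17.8371       124.8595
  8        26.25        16.8792       135.0334
  9        26.25        15.9727       143.7545
  10    1,026.25       590.9226     5,909.2261
  Σ                    772.0200     6,748.3472
P = 772.0200; D_Mac = 8.74116 half-year periods = 4.37058 yrs; D_mod = 4.13587 yrs.
DV01 ≈ 4.13587 × 772.0200 × 0.0001 = 0.319297.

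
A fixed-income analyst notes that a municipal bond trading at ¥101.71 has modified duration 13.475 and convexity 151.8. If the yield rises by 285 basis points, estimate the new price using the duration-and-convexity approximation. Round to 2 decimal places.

Duration effect: -D_mod·Δy = -13.475 × (+0.0285) = -0.3840375
Convexity effect: ½·C·(Δy)² = 0.5 × 151.8 × (0.0285)² = +0.061649775
ΔP/P ≈ -0.3840375 + 0.061649775 = -0.322387725
New price ≈ 101.71 × (1 - 0.322387725) = 68.91994449025.

¥68.92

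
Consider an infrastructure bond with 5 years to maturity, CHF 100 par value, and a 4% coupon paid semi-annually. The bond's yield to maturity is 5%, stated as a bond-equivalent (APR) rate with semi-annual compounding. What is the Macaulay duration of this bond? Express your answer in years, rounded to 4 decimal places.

Periodic yield y = 0.025. Discount each cash flow and weight by its period:
  t   CF        PV=CF/(1+0.025)^t    t·PV
  1         2.00         1.9512         1.9512
  2         2.00         1.9036         3.8073
  3         2.00         1.8572         5.5716
  4         2.00         1.8119         7.2476
  5         2.00         1.7677         8.8385
  6         2.00         1.7246        10.3476
  7         2.00         1.6825        11.7777
  8         2.00         1.6415        13.1319
  9         2.00         1.6015        14.4131
  10      102.00        79.6822       796.8224
  Σ                     95.6240       873.9089
Price P = Σ PV = 95.6240.
Macaulay duration = Σ(t·PV) / P = 873.9089 / 95.6240 = 9.13902 half-year periods.
In years: 9.13902 / 2 = 4.56951 years.

4.5695 years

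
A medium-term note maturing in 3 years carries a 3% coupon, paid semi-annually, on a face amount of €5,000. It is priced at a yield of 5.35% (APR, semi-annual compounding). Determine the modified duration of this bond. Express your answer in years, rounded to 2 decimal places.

2.81 years

Periodic yield y = 0.02675. First find Macaulay duration:
  t   CF        PV=CF/(1+0.02675)^t    t·PV
  1        75.00        73.0460        73.0460
  2        75.00        71.1429       142.2859
  3        75.00        69.2895       207.8684
  4        75.00        67.4842       269.9370
  5        75.00        65.7261       328.6304
  6     5,075.00     4,331.5943    25,989.5660
  Σ                  4,678.2831    27,011.3337
P = 4,678.2831; Macaulay duration = 27,011.3337 / 4,678.2831 = 5.77377 half-year periods = 2.88689 years.
Modified duration = D_Mac / (1 + y) = 2.88689 / 1.02675 = 2.81167 years.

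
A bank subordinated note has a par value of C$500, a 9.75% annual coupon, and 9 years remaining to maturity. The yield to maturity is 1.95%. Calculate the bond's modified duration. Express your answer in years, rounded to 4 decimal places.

Periodic yield y = 0.0195. First find Macaulay duration:
  t   CF        PV=CF/(1+0.0195)^t    t·PV
  1        48.75        47.8176        47.8176
  2        48.75        46.9030        93.8059
  3        48.75        46.0058       138.0175
  4        48.75        45.1259       180.5035
  5        48.75        44.2628       221.3138
  6        48.75        43.4161       260.4969
  7        48.75        42.5857       298.1001
  8        48.75        41.7712       334.1695
  9       548.75       461.2002     4,150.8016
  Σ                    819.0882     5,725.0262
P = 819.0882; Macaulay duration = 5,725.0262 / 819.0882 = 6.98951 years.
Modified duration = D_Mac / (1 + y) = 6.98951 / 1.0195 = 6.85582 years.

6.8558 years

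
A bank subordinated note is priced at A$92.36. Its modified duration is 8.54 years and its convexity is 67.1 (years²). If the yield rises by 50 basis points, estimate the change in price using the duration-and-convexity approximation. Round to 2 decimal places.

-A$3.87

Duration effect: -D_mod·Δy = -8.54 × (+0.005) = -0.042700
Convexity effect: ½·C·(Δy)² = 0.5 × 67.1 × (0.005)² = +0.00083875
ΔP/P ≈ -0.042700 + 0.00083875 = -0.04186125
ΔP ≈ 92.36 × (-0.04186125) = -3.86630505.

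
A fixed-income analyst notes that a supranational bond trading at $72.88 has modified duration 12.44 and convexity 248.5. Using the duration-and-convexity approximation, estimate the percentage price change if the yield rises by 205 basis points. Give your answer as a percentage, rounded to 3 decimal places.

-20.280%

Duration effect: -D_mod·Δy = -12.44 × (+0.0205) = -0.255020
Convexity effect: ½·C·(Δy)² = 0.5 × 248.5 × (0.0205)² = +0.0522160625
ΔP/P ≈ -0.255020 + 0.0522160625 = -0.2028039375
= -20.28039375%.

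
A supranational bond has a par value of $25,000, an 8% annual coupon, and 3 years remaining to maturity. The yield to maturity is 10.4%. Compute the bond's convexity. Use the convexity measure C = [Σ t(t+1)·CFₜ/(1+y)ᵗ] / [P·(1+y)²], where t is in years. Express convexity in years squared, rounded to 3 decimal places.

With y = 0.104:
  t   CF        PV=CF/(1+0.104)^t    t·PV        t(t+1)·PV
  1     2,000.00     1,811.5942     1,811.5942       3,623.1884
  2     2,000.00     1,640.9368     3,281.8736       9,845.6207
  3    27,000.00    20,065.8030    60,197.4090     240,789.6359
  Σ                 23,518.3340    65,290.8767     254,258.4450
P = 23,518.3340.
Convexity = Σ t(t+1)·PV / [P·(1+y)²] = 254,258.4450 / (23,518.3340 × 1.218816) = 8.87014.

8.870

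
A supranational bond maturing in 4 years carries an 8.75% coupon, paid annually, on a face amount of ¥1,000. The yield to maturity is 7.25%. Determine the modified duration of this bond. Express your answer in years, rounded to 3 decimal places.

Periodic yield y = 0.0725. First find Macaulay duration:
  t   CF        PV=CF/(1+0.0725)^t    t·PV
  1        87.50        81.5851        81.5851
  2        87.50        76.0700       152.1400
  3        87.50        70.9277       212.7832
  4     1,087.50       821.9399     3,287.7596
  Σ                  1,050.5227     3,734.2679
P = 1,050.5227; Macaulay duration = 3,734.2679 / 1,050.5227 = 3.55468 years.
Modified duration = D_Mac / (1 + y) = 3.55468 / 1.0725 = 3.31438 years.

3.314 years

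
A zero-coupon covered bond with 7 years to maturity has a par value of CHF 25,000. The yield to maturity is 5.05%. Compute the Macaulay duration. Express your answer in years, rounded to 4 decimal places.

7.0000 years

A zero-coupon bond has a single cash flow at maturity, so its Macaulay duration equals its maturity: 7 years.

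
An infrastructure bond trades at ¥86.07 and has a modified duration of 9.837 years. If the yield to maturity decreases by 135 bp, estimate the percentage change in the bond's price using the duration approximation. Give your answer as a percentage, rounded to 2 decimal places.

+13.28%

Duration approximation: ΔP/P ≈ -D_mod · Δy = -9.837 × (-0.0135) = +0.1327995.
As a percentage: +13.27995%.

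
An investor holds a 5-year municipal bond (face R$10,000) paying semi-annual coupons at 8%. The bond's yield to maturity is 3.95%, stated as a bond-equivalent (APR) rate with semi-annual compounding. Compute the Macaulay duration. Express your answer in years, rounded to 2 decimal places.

Periodic yield y = 0.01975. Discount each cash flow and weight by its period:
  t   CF        PV=CF/(1+0.01975)^t    t·PV
  1       400.00       392.2530       392.2530
  2       400.00       384.6560       769.3121
  3       400.00       377.2062     1,131.6187
  4       400.00       369.9007     1,479.6027
  5       400.00       362.7366     1,813.6832
  6       400.00       355.7113     2,134.2680
  7       400.00       348.8221     2,441.7547
  8       400.00       342.0663     2,736.5303
  9       400.00       335.4413     3,018.9719
  10   10,400.00     8,552.5614    85,525.6137
  Σ                 11,821.3550   101,443.6084
Price P = Σ PV = 11,821.3550.
Macaulay duration = Σ(t·PV) / P = 101,443.6084 / 11,821.3550 = 8.58139 half-year periods.
In years: 8.58139 / 2 = 4.29069 years.

4.29 years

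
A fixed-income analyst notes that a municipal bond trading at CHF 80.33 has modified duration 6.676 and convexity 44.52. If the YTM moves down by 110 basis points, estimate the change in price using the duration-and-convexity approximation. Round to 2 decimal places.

+CHF 6.12

Duration effect: -D_mod·Δy = -6.676 × (-0.011) = +0.073436
Convexity effect: ½·C·(Δy)² = 0.5 × 44.52 × (-0.011)² = +0.00269346
ΔP/P ≈ +0.073436 + 0.00269346 = +0.07612946
ΔP ≈ 80.33 × (+0.07612946) = +6.1154795218.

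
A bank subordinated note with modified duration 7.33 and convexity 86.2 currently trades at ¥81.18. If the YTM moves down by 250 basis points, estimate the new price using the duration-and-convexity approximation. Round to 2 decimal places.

¥98.24

Duration effect: -D_mod·Δy = -7.33 × (-0.025) = +0.183250
Convexity effect: ½·C·(Δy)² = 0.5 × 86.2 × (-0.025)² = +0.0269375
ΔP/P ≈ +0.183250 + 0.0269375 = +0.2101875
New price ≈ 81.18 × (1 + 0.2101875) = 98.24302125.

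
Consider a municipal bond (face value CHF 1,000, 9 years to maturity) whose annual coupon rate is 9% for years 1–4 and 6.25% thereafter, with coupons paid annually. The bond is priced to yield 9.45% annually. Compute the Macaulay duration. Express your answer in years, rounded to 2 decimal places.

6.47 years

Periodic yield y = 0.0945. Discount each cash flow and weight by its year:
  t   CF        PV=CF/(1+0.0945)^t    t·PV
  1        90.00        82.2293        82.2293
  2        90.00        75.1296       150.2592
  3        90.00        68.6428       205.9285
  4        90.00        62.7162       250.8646
  5        62.50        39.7925       198.9625
  6        62.50        36.3568       218.1407
  7        62.50        33.2177       232.5240
  8        62.50        30.3497       242.7973
  9     1,062.50       471.3973     4,242.5753
  Σ                    899.8318     5,824.2813
Price P = Σ PV = 899.8318.
Macaulay duration = Σ(t·PV) / P = 5,824.2813 / 899.8318 = 6.47263 years.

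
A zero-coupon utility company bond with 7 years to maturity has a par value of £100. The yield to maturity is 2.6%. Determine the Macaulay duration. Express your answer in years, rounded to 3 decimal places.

7.000 years

A zero-coupon bond has a single cash flow at maturity, so its Macaulay duration equals its maturity: 7 years.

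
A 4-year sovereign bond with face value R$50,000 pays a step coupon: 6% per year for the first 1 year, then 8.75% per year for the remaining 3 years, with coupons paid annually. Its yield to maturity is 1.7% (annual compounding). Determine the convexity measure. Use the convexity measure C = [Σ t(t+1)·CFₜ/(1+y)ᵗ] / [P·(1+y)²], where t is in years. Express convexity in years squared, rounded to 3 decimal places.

With y = 0.017:
  t   CF        PV=CF/(1+0.017)^t    t·PV        t(t+1)·PV
  1     3,000.00     2,949.8525     2,949.8525       5,899.7050
  2     4,375.00     4,229.9589     8,459.9179      25,379.7536
  3     4,375.00     4,159.2517    12,477.7550      49,911.0199
  4    54,375.00    50,829.4556   203,317.8224   1,016,589.1120
  Σ                 62,168.5187   227,205.3478   1,097,779.5905
P = 62,168.5187.
Convexity = Σ t(t+1)·PV / [P·(1+y)²] = 1,097,779.5905 / (62,168.5187 × 1.034289) = 17.07272.

17.073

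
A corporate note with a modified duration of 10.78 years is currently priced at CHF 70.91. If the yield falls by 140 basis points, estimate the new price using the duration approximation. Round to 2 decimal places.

CHF 81.61

Duration approximation: ΔP/P ≈ -D_mod · Δy = -10.78 × (-0.014) = +0.150920.
New price ≈ 70.91 × (1 + 0.150920) = 81.6117372.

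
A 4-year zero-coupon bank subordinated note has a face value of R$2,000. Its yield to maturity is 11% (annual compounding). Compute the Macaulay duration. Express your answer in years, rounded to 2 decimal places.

A zero-coupon bond has a single cash flow at maturity, so its Macaulay duration equals its maturity: 4 years.

4.00 years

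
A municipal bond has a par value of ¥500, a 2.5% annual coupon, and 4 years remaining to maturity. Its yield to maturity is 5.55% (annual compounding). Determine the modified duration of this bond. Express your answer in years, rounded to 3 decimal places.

3.644 years

Periodic yield y = 0.0555. First find Macaulay duration:
  t   CF        PV=CF/(1+0.0555)^t    t·PV
  1        12.50        11.8427        11.8427
  2        12.50        11.2200        22.4400
  3        12.50        10.6300        31.8901
  4       512.50       412.9152     1,651.6610
  Σ                    446.6080     1,717.8339
P = 446.6080; Macaulay duration = 1,717.8339 / 446.6080 = 3.84640 years.
Modified duration = D_Mac / (1 + y) = 3.84640 / 1.0555 = 3.64415 years.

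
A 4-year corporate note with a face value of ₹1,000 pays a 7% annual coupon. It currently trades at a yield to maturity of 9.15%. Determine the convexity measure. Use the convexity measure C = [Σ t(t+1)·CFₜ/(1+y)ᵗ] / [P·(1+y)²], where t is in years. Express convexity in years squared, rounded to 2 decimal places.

With y = 0.0915:
  t   CF        PV=CF/(1+0.0915)^t    t·PV        t(t+1)·PV
  1        70.00        64.1319        64.1319         128.2639
  2        70.00        58.7558       117.5116         352.5347
  3        70.00        53.8303       161.4909         645.9636
  4     1,070.00       753.8567     3,015.4269      15,077.1346
  Σ                    930.5747     3,358.5613      16,203.8968
P = 930.5747.
Convexity = Σ t(t+1)·PV / [P·(1+y)²] = 16,203.8968 / (930.5747 × 1.191372) = 14.61574.

14.62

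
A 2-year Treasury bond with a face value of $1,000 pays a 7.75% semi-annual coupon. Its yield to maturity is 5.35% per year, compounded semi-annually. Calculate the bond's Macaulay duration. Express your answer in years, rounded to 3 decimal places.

1.894 years

Periodic yield y = 0.02675. Discount each cash flow and weight by its period:
  t   CF        PV=CF/(1+0.02675)^t    t·PV
  1        38.75        37.7404        37.7404
  2        38.75        36.7572        73.5144
  3        38.75        35.7996       107.3987
  4     1,038.75       934.6568     3,738.6274
  Σ                  1,044.9540     3,957.2808
Price P = Σ PV = 1,044.9540.
Macaulay duration = Σ(t·PV) / P = 3,957.2808 / 1,044.9540 = 3.78704 half-year periods.
In years: 3.78704 / 2 = 1.89352 years.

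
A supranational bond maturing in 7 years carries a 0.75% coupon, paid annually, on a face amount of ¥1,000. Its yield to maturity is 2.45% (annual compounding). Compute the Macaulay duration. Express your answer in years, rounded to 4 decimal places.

6.8343 years

Periodic yield y = 0.0245. Discount each cash flow and weight by its year:
  t   CF        PV=CF/(1+0.0245)^t    t·PV
  1         7.50         7.3206         7.3206
  2         7.50         7.1456        14.2912
  3         7.50         6.9747        20.9241
  4         7.50         6.8079        27.2316
  5         7.50         6.6451        33.2255
  6         7.50         6.4862        38.9171
  7     1,007.50       850.4745     5,953.3218
  Σ                    891.8546     6,095.2319
Price P = Σ PV = 891.8546.
Macaulay duration = Σ(t·PV) / P = 6,095.2319 / 891.8546 = 6.83433 years.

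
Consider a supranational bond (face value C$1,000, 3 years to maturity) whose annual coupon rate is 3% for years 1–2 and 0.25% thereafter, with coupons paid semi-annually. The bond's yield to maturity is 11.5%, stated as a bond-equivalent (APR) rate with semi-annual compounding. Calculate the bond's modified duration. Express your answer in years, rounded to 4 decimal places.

Periodic yield y = 0.0575. First find Macaulay duration:
  t   CF        PV=CF/(1+0.0575)^t    t·PV
  1        15.00        14.1844        14.1844
  2        15.00        13.4131        26.8263
  3        15.00        12.6838        38.0515
  4        15.00        11.9942        47.9766
  5         1.25         0.9452         4.7258
  6     1,001.25       715.9130     4,295.4782
  Σ                    769.1337     4,427.2428
P = 769.1337; Macaulay duration = 4,427.2428 / 769.1337 = 5.75614 half-year periods = 2.87807 years.
Modified duration = D_Mac / (1 + y) = 2.87807 / 1.0575 = 2.72158 years.

2.7216 years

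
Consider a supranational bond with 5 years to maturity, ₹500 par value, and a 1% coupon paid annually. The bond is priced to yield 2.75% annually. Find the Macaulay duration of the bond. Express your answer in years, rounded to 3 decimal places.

Periodic yield y = 0.0275. Discount each cash flow and weight by its year:
  t   CF        PV=CF/(1+0.0275)^t    t·PV
  1         5.00         4.8662         4.8662
  2         5.00         4.7359         9.4719
  3         5.00         4.6092        13.8276
  4         5.00         4.4858        17.9433
  5       505.00       440.9428     2,204.7138
  Σ                    459.6399     2,250.8228
Price P = Σ PV = 459.6399.
Macaulay duration = Σ(t·PV) / P = 2,250.8228 / 459.6399 = 4.89693 years.

4.897 years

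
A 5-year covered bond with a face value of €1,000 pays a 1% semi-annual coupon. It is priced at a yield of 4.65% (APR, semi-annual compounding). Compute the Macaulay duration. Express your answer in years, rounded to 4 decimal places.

4.8766 years

Periodic yield y = 0.02325. Discount each cash flow and weight by its period:
  t   CF        PV=CF/(1+0.02325)^t    t·PV
  1         5.00         4.8864         4.8864
  2         5.00         4.7754         9.5507
  3         5.00         4.6669        14.0006
  4         5.00         4.5608        18.2433
  5         5.00         4.4572        22.2860
  6         5.00         4.3559        26.1355
  7         5.00         4.2569        29.7986
  8         5.00         4.1602        33.2817
  9         5.00         4.0657        36.5912
  10    1,005.00       798.6353     7,986.3535
  Σ                    838.8207     8,181.1275
Price P = Σ PV = 838.8207.
Macaulay duration = Σ(t·PV) / P = 8,181.1275 / 838.8207 = 9.75313 half-year periods.
In years: 9.75313 / 2 = 4.87656 years.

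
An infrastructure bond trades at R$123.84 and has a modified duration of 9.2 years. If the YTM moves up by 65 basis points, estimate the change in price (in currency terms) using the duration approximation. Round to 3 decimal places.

Duration approximation: ΔP/P ≈ -D_mod · Δy = -9.2 × (+0.0065) = -0.059800.
ΔP ≈ 123.84 × (-0.059800) = -7.405632.

-R$7.406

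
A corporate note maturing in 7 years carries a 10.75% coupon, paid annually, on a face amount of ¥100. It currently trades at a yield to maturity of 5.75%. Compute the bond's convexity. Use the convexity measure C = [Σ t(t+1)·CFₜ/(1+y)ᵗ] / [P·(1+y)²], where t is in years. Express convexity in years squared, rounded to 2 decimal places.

35.72

With y = 0.0575:
  t   CF        PV=CF/(1+0.0575)^t    t·PV        t(t+1)·PV
  1        10.75        10.1655        10.1655          20.3310
  2        10.75         9.6128        19.2255          57.6765
  3        10.75         9.0901        27.2702         109.0809
  4        10.75         8.5958        34.3833         171.9163
  5        10.75         8.1284        40.6421         243.8529
  6        10.75         7.6865        46.1187         322.8312
  7       110.75        74.8826       524.1784       4,193.4274
  Σ                    128.1616       701.9838       5,119.1161
P = 128.1616.
Convexity = Σ t(t+1)·PV / [P·(1+y)²] = 5,119.1161 / (128.1616 × 1.118306) = 35.71710.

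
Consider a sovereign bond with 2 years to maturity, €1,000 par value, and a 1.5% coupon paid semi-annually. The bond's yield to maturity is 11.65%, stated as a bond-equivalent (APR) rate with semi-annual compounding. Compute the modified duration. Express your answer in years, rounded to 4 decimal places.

Periodic yield y = 0.05825. First find Macaulay duration:
  t   CF        PV=CF/(1+0.05825)^t    t·PV
  1         7.50         7.0872         7.0872
  2         7.50         6.6971        13.3941
  3         7.50         6.3284        18.9853
  4     1,007.50       803.3262     3,213.3049
  Σ                    823.4389     3,252.7715
P = 823.4389; Macaulay duration = 3,252.7715 / 823.4389 = 3.95023 half-year periods = 1.97511 years.
Modified duration = D_Mac / (1 + y) = 1.97511 / 1.05825 = 1.86640 years.

1.8664 years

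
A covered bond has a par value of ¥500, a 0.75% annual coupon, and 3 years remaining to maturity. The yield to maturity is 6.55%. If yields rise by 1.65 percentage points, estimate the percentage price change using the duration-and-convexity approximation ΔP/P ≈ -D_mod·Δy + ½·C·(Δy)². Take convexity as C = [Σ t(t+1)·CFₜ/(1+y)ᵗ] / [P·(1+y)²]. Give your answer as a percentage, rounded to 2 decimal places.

-4.47%

With y = 0.0655:
  t   CF        PV=CF/(1+0.0655)^t    t·PV        t(t+1)·PV
  1         3.75         3.5195         3.5195           7.0389
  2         3.75         3.3031         6.6062          19.8187
  3       503.75       416.4422     1,249.3265       4,997.3060
  Σ                    423.2648     1,259.4522       5,024.1637
P = 423.2648; D_Mac = 2.97557 yrs; D_mod = 2.79265 yrs; C = 10.45550.
Duration effect: -2.79265 × (+0.0165) = -0.046079
Convexity effect: 0.5 × 10.45550 × (0.0165)² = +0.0014233
ΔP/P ≈ -0.046079 + 0.0014233 = -0.044655 = -4.4655%.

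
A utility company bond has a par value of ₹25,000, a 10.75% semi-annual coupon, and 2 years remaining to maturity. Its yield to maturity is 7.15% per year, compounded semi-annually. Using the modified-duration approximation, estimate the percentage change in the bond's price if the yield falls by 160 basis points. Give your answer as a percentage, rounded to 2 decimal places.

Periodic yield y = 0.03575. Modified duration first:
  t   CF        PV=CF/(1+0.03575)^t    t·PV
  1     1,343.75     1,297.3691     1,297.3691
  2     1,343.75     1,252.5890     2,505.1780
  3     1,343.75     1,209.3546     3,628.0637
  4    26,343.75    22,890.6344    91,562.5375
  Σ                 26,649.9470    98,993.1482
P = 26,649.9470; D_Mac = 3.71457 half-year periods = 1.85729 yrs; D_mod = 1.85729/(1+0.03575) = 1.79318 yrs.
ΔP/P ≈ -D_mod · Δy = -1.79318 × (-0.016) = +0.028691 = +2.8691%.

+2.87%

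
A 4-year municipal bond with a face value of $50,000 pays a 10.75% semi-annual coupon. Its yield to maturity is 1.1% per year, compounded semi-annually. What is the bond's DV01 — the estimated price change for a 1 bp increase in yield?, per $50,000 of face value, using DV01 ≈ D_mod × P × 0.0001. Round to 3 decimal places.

$23.701

Periodic yield y = 0.0055.
  t   CF        PV=CF/(1+0.0055)^t    t·PV
  1     2,687.50     2,672.7996     2,672.7996
  2     2,687.50     2,658.1796     5,316.3592
  3     2,687.50     2,643.6396     7,930.9188
  4     2,687.50     2,629.1791    10,516.7164
  5     2,687.50     2,614.7977    13,073.9886
  6     2,687.50     2,600.4950    15,602.9700
  7     2,687.50     2,586.2705    18,103.8936
  8    52,687.50    50,425.5905   403,404.7239
  Σ                 68,830.9516   476,622.3702
P = 68,830.9516; D_Mac = 6.92454 half-year periods = 3.46227 yrs; D_mod = 3.44333 yrs.
DV01 ≈ 3.44333 × 68,830.9516 × 0.0001 = 23.700764.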